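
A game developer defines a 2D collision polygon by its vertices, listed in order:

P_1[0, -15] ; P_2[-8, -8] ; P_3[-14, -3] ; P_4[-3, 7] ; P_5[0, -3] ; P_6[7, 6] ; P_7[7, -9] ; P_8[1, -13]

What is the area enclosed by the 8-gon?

243.5

Cross-terms: -120, -88, -107, 9, 21, -105, -82, -15  ⇒  Σ = -487
Area = |Σ|/2 = 243.5.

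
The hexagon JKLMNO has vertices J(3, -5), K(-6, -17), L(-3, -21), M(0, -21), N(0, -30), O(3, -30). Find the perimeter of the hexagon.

|JK| = √((-9)² + (-12)²) = √225 = 15
|KL| = √((3)² + (-4)²) = √25 = 5
|LM| = √((3)² + (0)²) = √9 = 3
|MN| = √((0)² + (-9)²) = √81 = 9
|NO| = √((3)² + (0)²) = √9 = 3
|OJ| = √((0)² + (25)²) = √625 = 25
Perimeter = 15 + 5 + 3 + 9 + 3 + 25 = 60.

60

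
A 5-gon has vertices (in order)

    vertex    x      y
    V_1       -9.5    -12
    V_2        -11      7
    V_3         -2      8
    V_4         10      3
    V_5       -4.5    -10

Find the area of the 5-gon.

Apply the shoelace formula: 2A = Σ (x_i·y_{i+1} − x_{i+1}·y_i), indices taken mod 5.
Cross-terms: -198.5, -74, -86, -86.5, -41  ⇒  Σ = -486
Area = |Σ|/2 = 243.

243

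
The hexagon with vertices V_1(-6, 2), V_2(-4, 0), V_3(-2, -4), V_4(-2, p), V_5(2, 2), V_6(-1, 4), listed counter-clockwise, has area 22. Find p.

Write out the shoelace sum; only the two edges meeting at V_4 involve p:
2·Area = [((-2)·p − (-2)·(-4)) + ((-2)·2 − 2·p)] + 56
       = -4·p + 44 = 44
⇒ p = 0.

0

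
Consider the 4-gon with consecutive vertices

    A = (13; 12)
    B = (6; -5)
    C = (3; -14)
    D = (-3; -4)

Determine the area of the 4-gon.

Cross-terms: -137, -69, -54, 16  ⇒  Σ = -244
Area = |Σ|/2 = 122.

122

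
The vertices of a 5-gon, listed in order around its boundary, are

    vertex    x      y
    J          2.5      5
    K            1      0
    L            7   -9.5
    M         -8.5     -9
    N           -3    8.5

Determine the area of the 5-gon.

Σ = (-5) + (-9.5) + (-143.75) + (-99.25) + (-36.25) = -293.75
Area = |Σ|/2 = 146.875.

146.875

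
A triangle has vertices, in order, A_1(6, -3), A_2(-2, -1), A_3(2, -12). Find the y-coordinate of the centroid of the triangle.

Apply the surveyor's formula. First the cross-terms c_i = x_i·y_{i+1} − x_{i+1}·y_i:
  -12, 26, 66  ⇒  2A = 80, A = 40.
Then Σ (y_i + y_{i+1})·c_i = -1280, so ȳ = -1280 / (6·40) = -16/3.

-16/3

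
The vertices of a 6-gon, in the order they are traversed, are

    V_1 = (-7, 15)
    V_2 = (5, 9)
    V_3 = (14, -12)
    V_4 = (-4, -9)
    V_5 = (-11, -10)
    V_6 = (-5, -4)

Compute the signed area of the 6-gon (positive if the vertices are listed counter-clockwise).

Apply Gauss's area formula: 2A = Σ (x_i·y_{i+1} − x_{i+1}·y_i), indices taken mod 6.
V_1→V_2: (-7)(9) − (5)(15) = -138
V_2→V_3: (5)(-12) − (14)(9) = -186
V_3→V_4: (14)(-9) − (-4)(-12) = -174
V_4→V_5: (-4)(-10) − (-11)(-9) = -59
V_5→V_6: (-11)(-4) − (-5)(-10) = -6
V_6→V_1: (-5)(15) − (-7)(-4) = -103
Σ = -666
Signed area = Σ/2 = -333 (negative ⇒ clockwise traversal).

-333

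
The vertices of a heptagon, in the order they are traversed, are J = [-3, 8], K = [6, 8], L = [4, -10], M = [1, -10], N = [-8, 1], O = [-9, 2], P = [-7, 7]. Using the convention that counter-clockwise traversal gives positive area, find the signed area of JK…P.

-182

Σ = (-72) + (-92) + (-30) + (-79) + (-7) + (-49) + (-35) = -364
Signed area = Σ/2 = -182 (negative ⇒ clockwise traversal).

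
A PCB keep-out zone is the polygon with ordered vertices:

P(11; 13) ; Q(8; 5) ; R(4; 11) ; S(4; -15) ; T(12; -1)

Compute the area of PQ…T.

129

Apply the surveyor's formula: 2A = Σ (x_i·y_{i+1} − x_{i+1}·y_i), indices taken mod 5.
Cross-terms: -49, 68, -104, 176, 167  ⇒  Σ = 258
Area = |Σ|/2 = 129.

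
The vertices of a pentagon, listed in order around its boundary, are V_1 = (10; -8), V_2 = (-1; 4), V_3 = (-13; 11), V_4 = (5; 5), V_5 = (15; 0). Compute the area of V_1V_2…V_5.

Apply the shoelace (surveyor's) formula: 2A = Σ (x_i·y_{i+1} − x_{i+1}·y_i), indices taken mod 5.
Σ = (32) + (41) + (-120) + (-75) + (-120) = -242
Area = |Σ|/2 = 121.

121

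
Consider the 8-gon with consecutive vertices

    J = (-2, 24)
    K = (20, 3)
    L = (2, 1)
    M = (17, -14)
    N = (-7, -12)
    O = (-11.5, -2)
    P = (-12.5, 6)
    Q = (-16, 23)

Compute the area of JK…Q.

783.25

Apply the shoelace formula: 2A = Σ (x_i·y_{i+1} − x_{i+1}·y_i), indices taken mod 8.
Σ = (-486) + (14) + (-45) + (-302) + (-124) + (-94) + (-191.5) + (-338) = -1566.5
Area = |Σ|/2 = 783.25.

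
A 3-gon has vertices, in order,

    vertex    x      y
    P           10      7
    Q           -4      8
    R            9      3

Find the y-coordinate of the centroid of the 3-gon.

6

Apply Gauss's area formula. First the cross-terms c_i = x_i·y_{i+1} − x_{i+1}·y_i:
  108, -84, 33  ⇒  2A = 57, A = 28.5.
Then Σ (y_i + y_{i+1})·c_i = 1026, so ȳ = 1026 / (6·28.5) = 6.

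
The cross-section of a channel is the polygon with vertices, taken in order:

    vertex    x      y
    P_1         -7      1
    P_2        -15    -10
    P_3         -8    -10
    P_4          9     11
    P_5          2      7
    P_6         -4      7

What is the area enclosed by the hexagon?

142.5

Apply Gauss's area formula: 2A = Σ (x_i·y_{i+1} − x_{i+1}·y_i), indices taken mod 6.
Σ = (85) + (70) + (2) + (41) + (42) + (45) = 285
Area = |Σ|/2 = 142.5.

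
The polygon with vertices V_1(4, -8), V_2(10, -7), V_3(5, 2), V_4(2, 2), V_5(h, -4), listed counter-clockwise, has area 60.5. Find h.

The doubled signed area Σ (x_i y_{i+1} − x_{i+1} y_i) is linear in h.
With h=0 it equals 121; the coefficient of h is -10 (from the two edges through V_5).
So -10·h + 121 = 2·60.5 = 121 ⇒ h = 0.

0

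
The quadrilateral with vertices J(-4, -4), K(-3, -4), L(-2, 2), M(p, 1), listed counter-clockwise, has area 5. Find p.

-3

The doubled signed area Σ (x_i y_{i+1} − x_{i+1} y_i) is linear in p.
With p=0 it equals -8; the coefficient of p is -6 (from the two edges through M).
So -6·p + -8 = 2·5 = 10 ⇒ p = -3.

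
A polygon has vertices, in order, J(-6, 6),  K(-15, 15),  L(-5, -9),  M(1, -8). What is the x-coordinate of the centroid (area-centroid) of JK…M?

Apply the surveyor's formula. First the cross-terms c_i = x_i·y_{i+1} − x_{i+1}·y_i:
  0, 210, 49, -42  ⇒  2A = 217, A = 108.5.
Then Σ (x_i + x_{i+1})·c_i = -4186, so x̄ = -4186 / (6·108.5) = -598/93.

-598/93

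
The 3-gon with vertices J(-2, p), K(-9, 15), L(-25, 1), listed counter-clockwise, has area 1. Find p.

21

The doubled signed area Σ (x_i y_{i+1} − x_{i+1} y_i) is linear in p.
With p=0 it equals 338; the coefficient of p is -16 (from the two edges through J).
So -16·p + 338 = 2·1 = 2 ⇒ p = 21.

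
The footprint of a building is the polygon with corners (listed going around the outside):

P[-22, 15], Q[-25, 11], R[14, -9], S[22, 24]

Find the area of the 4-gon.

798

Σ = (133) + (71) + (534) + (858) = 1596
Area = |Σ|/2 = 798.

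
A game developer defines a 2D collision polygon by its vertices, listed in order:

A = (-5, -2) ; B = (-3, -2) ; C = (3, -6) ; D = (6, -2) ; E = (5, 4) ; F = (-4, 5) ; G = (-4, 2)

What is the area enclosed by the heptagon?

Apply the shoelace formula: 2A = Σ (x_i·y_{i+1} − x_{i+1}·y_i), indices taken mod 7.
A→B: (-5)(-2) − (-3)(-2) = 4
B→C: (-3)(-6) − (3)(-2) = 24
C→D: (3)(-2) − (6)(-6) = 30
D→E: (6)(4) − (5)(-2) = 34
E→F: (5)(5) − (-4)(4) = 41
F→G: (-4)(2) − (-4)(5) = 12
G→A: (-4)(-2) − (-5)(2) = 18
Σ = 163
Area = |Σ|/2 = 81.5.

81.5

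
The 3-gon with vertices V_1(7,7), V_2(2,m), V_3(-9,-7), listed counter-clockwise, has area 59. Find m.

The doubled signed area Σ (x_i y_{i+1} − x_{i+1} y_i) is linear in m.
With m=0 it equals -42; the coefficient of m is 16 (from the two edges through V_2).
So 16·m + -42 = 2·59 = 118 ⇒ m = 10.

10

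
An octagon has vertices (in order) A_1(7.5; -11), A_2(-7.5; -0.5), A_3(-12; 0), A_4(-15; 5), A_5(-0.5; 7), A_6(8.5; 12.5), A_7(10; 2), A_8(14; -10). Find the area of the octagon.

317.75

Σ = (-86.25) + (-6) + (-60) + (-102.5) + (-65.75) + (-108) + (-128) + (-79) = -635.5
Area = |Σ|/2 = 317.75.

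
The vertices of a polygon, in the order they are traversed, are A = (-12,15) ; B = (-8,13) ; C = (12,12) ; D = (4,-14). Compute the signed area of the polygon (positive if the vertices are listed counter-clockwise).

Apply the surveyor's formula: 2A = Σ (x_i·y_{i+1} − x_{i+1}·y_i), indices taken mod 4.
Cross-terms: -36, -252, -216, -108  ⇒  Σ = -612
Signed area = Σ/2 = -306 (negative ⇒ clockwise traversal).

-306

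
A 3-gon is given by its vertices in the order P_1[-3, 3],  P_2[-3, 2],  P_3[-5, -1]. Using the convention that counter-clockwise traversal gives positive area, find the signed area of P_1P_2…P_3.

-1

Apply the shoelace formula: 2A = Σ (x_i·y_{i+1} − x_{i+1}·y_i), indices taken mod 3.
Σ = (3) + (13) + (-18) = -2
Signed area = Σ/2 = -1 (negative ⇒ clockwise traversal).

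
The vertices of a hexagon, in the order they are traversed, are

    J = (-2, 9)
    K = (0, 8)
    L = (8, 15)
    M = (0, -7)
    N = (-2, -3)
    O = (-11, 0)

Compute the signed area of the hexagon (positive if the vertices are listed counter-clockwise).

-141

Σ = (-16) + (-64) + (-56) + (-14) + (-33) + (-99) = -282
Signed area = Σ/2 = -141 (negative ⇒ clockwise traversal).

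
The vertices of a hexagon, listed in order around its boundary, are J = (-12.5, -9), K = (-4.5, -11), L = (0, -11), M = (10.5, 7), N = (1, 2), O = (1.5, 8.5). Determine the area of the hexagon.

187.125

Cross-terms: 97, 49.5, 115.5, 14, 5.5, 92.75  ⇒  Σ = 374.25
Area = |Σ|/2 = 187.125.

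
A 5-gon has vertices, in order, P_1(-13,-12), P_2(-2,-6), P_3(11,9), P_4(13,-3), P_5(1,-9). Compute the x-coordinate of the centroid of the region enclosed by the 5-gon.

1342/291

Apply the surveyor's formula. First the cross-terms c_i = x_i·y_{i+1} − x_{i+1}·y_i:
  54, 48, -150, -114, -129  ⇒  2A = -291, A = -145.5.
Then Σ (x_i + x_{i+1})·c_i = -4026, so x̄ = -4026 / (6·(-145.5)) = 1342/291.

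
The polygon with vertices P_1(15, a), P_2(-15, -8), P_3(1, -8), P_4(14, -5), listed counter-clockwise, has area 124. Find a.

2

The doubled signed area Σ (x_i y_{i+1} − x_{i+1} y_i) is linear in a.
With a=0 it equals 190; the coefficient of a is 29 (from the two edges through P_1).
So 29·a + 190 = 2·124 = 248 ⇒ a = 2.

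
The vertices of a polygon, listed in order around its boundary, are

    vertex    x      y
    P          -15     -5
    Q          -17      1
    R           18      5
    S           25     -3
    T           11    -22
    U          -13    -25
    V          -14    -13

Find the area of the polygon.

Σ = (-100) + (-103) + (-179) + (-517) + (-561) + (-181) + (-125) = -1766
Area = |Σ|/2 = 883.

883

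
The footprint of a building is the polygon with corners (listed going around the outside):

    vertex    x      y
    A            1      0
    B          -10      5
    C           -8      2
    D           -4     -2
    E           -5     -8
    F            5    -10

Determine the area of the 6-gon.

85.5

Σ = (5) + (20) + (24) + (22) + (90) + (10) = 171
Area = |Σ|/2 = 85.5.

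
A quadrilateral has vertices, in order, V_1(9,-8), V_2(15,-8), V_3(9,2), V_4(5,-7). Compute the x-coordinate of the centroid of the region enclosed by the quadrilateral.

29/3

Apply the surveyor's formula. First the cross-terms c_i = x_i·y_{i+1} − x_{i+1}·y_i:
  48, 102, -73, 23  ⇒  2A = 100, A = 50.
Then Σ (x_i + x_{i+1})·c_i = 2900, so x̄ = 2900 / (6·50) = 29/3.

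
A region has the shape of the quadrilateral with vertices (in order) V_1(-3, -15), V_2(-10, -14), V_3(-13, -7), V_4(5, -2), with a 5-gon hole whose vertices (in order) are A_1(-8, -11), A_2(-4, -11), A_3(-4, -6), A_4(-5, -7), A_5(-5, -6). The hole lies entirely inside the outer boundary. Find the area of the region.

108

Outer boundary:
Apply the surveyor's formula: 2A = Σ (x_i·y_{i+1} − x_{i+1}·y_i), indices taken mod 4.
Σ = (-108) + (-112) + (61) + (-81) = -240
Area = |Σ|/2 = 120.
Hole:
A_1→A_2: (-8)(-11) − (-4)(-11) = 44
A_2→A_3: (-4)(-6) − (-4)(-11) = -20
A_3→A_4: (-4)(-7) − (-5)(-6) = -2
A_4→A_5: (-5)(-6) − (-5)(-7) = -5
A_5→A_1: (-5)(-11) − (-8)(-6) = 7
Σ = 24
Area = |Σ|/2 = 12.
Net area = 120 − 12 = 108.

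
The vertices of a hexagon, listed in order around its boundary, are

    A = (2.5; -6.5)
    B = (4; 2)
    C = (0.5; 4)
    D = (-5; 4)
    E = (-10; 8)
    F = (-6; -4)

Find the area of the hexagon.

102.5

Σ = (31) + (15) + (22) + (0) + (88) + (49) = 205
Area = |Σ|/2 = 102.5.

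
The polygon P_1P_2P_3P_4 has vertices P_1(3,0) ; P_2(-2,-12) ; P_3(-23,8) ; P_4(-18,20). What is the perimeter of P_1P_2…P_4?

84

|P_1P_2| = √((-5)² + (-12)²) = √169 = 13
|P_2P_3| = √((-21)² + (20)²) = √841 = 29
|P_3P_4| = √((5)² + (12)²) = √169 = 13
|P_4P_1| = √((21)² + (-20)²) = √841 = 29
Perimeter = 13 + 29 + 13 + 29 = 84.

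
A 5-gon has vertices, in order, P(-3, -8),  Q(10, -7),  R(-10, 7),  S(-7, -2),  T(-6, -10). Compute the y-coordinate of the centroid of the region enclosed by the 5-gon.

Apply the surveyor's formula. First the cross-terms c_i = x_i·y_{i+1} − x_{i+1}·y_i:
  101, 0, 69, 58, 18  ⇒  2A = 246, A = 123.
Then Σ (y_i + y_{i+1})·c_i = -2190, so ȳ = -2190 / (6·123) = -365/123.

-365/123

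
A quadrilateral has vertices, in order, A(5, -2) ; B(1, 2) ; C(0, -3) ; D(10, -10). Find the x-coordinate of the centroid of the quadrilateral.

Apply Gauss's area formula. First the cross-terms c_i = x_i·y_{i+1} − x_{i+1}·y_i:
  12, -3, 30, 30  ⇒  2A = 69, A = 34.5.
Then Σ (x_i + x_{i+1})·c_i = 819, so x̄ = 819 / (6·34.5) = 91/23.

91/23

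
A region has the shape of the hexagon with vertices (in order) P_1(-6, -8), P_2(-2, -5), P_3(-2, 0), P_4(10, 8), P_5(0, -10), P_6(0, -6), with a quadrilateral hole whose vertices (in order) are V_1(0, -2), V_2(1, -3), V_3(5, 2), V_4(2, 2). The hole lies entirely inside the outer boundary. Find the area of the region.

63.5

Outer boundary:
Σ = (14) + (-10) + (-16) + (-100) + (0) + (-36) = -148
Area = |Σ|/2 = 74.
Hole:
Apply the shoelace formula: 2A = Σ (x_i·y_{i+1} − x_{i+1}·y_i), indices taken mod 4.
Σ = (2) + (17) + (6) + (-4) = 21
Area = |Σ|/2 = 10.5.
Net area = 74 − 10.5 = 63.5.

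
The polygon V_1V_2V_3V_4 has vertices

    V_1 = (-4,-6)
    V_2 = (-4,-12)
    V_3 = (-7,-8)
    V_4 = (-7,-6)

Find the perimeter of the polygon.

16

|V_1V_2| = √((0)² + (-6)²) = √36 = 6
|V_2V_3| = √((-3)² + (4)²) = √25 = 5
|V_3V_4| = √((0)² + (2)²) = √4 = 2
|V_4V_1| = √((3)² + (0)²) = √9 = 3
Perimeter = 6 + 5 + 2 + 3 = 16.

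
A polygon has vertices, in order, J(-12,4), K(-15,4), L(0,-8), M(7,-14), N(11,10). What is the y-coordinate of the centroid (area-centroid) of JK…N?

-0.125

Apply the shoelace formula. First the cross-terms c_i = x_i·y_{i+1} − x_{i+1}·y_i:
  12, 120, 56, 224, 164  ⇒  2A = 576, A = 288.
Then Σ (y_i + y_{i+1})·c_i = -216, so ȳ = -216 / (6·288) = -0.125.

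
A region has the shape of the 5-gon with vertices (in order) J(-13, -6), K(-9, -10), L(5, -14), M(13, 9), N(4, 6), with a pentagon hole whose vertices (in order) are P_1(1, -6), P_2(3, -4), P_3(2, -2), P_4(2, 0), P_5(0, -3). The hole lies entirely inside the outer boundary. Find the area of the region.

279

Outer boundary:
Apply Gauss's area formula: 2A = Σ (x_i·y_{i+1} − x_{i+1}·y_i), indices taken mod 5.
J→K: (-13)(-10) − (-9)(-6) = 76
K→L: (-9)(-14) − (5)(-10) = 176
L→M: (5)(9) − (13)(-14) = 227
M→N: (13)(6) − (4)(9) = 42
N→J: (4)(-6) − (-13)(6) = 54
Σ = 575
Area = |Σ|/2 = 287.5.
Hole:
Apply the shoelace formula: 2A = Σ (x_i·y_{i+1} − x_{i+1}·y_i), indices taken mod 5.
Σ = (14) + (2) + (4) + (-6) + (3) = 17
Area = |Σ|/2 = 8.5.
Net area = 287.5 − 8.5 = 279.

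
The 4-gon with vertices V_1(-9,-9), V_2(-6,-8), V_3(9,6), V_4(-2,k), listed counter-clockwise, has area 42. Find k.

0

The doubled signed area Σ (x_i y_{i+1} − x_{i+1} y_i) is linear in k.
With k=0 it equals 84; the coefficient of k is 18 (from the two edges through V_4).
So 18·k + 84 = 2·42 = 84 ⇒ k = 0.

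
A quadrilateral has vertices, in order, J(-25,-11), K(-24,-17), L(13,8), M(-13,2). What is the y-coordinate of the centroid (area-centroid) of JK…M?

-274/81

Apply the surveyor's formula. First the cross-terms c_i = x_i·y_{i+1} − x_{i+1}·y_i:
  161, 29, 130, 193  ⇒  2A = 513, A = 256.5.
Then Σ (y_i + y_{i+1})·c_i = -5206, so ȳ = -5206 / (6·256.5) = -274/81.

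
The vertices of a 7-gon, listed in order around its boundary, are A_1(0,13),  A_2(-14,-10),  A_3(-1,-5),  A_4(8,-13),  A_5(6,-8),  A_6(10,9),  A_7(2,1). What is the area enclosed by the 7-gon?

Apply Gauss's area formula: 2A = Σ (x_i·y_{i+1} − x_{i+1}·y_i), indices taken mod 7.
Cross-terms: 182, 60, 53, 14, 134, -8, 26  ⇒  Σ = 461
Area = |Σ|/2 = 230.5.

230.5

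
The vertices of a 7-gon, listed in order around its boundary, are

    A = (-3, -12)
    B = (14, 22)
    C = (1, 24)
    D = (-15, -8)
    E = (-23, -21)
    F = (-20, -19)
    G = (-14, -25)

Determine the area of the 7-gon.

621.5

A→B: (-3)(22) − (14)(-12) = 102
B→C: (14)(24) − (1)(22) = 314
C→D: (1)(-8) − (-15)(24) = 352
D→E: (-15)(-21) − (-23)(-8) = 131
E→F: (-23)(-19) − (-20)(-21) = 17
F→G: (-20)(-25) − (-14)(-19) = 234
G→A: (-14)(-12) − (-3)(-25) = 93
Σ = 1243
Area = |Σ|/2 = 621.5.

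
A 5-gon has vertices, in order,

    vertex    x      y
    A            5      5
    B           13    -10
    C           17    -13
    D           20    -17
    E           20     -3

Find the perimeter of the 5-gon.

|AB| = √((8)² + (-15)²) = √289 = 17
|BC| = √((4)² + (-3)²) = √25 = 5
|CD| = √((3)² + (-4)²) = √25 = 5
|DE| = √((0)² + (14)²) = √196 = 14
|EA| = √((-15)² + (8)²) = √289 = 17
Perimeter = 17 + 5 + 5 + 14 + 17 = 58.

58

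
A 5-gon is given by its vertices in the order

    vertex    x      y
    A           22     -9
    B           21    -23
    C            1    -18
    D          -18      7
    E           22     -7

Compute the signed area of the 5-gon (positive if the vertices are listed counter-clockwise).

-530.5

Σ = (-317) + (-355) + (-317) + (-28) + (-44) = -1061
Signed area = Σ/2 = -530.5 (negative ⇒ clockwise traversal).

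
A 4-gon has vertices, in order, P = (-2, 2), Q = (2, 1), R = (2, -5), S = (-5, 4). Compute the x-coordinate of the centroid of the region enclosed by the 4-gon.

Apply Gauss's area formula. First the cross-terms c_i = x_i·y_{i+1} − x_{i+1}·y_i:
  -6, -12, -17, -2  ⇒  2A = -37, A = -18.5.
Then Σ (x_i + x_{i+1})·c_i = 17, so x̄ = 17 / (6·(-18.5)) = -17/111.

-17/111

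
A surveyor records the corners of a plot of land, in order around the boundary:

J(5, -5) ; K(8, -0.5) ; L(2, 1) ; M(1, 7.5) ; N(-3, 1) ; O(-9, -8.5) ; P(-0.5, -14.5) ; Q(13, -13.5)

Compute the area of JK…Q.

Apply Gauss's area formula: 2A = Σ (x_i·y_{i+1} − x_{i+1}·y_i), indices taken mod 8.
J→K: (5)(-0.5) − (8)(-5) = 37.5
K→L: (8)(1) − (2)(-0.5) = 9
L→M: (2)(7.5) − (1)(1) = 14
M→N: (1)(1) − (-3)(7.5) = 23.5
N→O: (-3)(-8.5) − (-9)(1) = 34.5
O→P: (-9)(-14.5) − (-0.5)(-8.5) = 126.25
P→Q: (-0.5)(-13.5) − (13)(-14.5) = 195.25
Q→J: (13)(-5) − (5)(-13.5) = 2.5
Σ = 442.5
Area = |Σ|/2 = 221.25.

221.25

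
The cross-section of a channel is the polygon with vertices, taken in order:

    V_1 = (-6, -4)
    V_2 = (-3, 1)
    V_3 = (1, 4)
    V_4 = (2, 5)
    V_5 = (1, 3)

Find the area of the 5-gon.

9.5

Apply Gauss's area formula: 2A = Σ (x_i·y_{i+1} − x_{i+1}·y_i), indices taken mod 5.
V_1→V_2: (-6)(1) − (-3)(-4) = -18
V_2→V_3: (-3)(4) − (1)(1) = -13
V_3→V_4: (1)(5) − (2)(4) = -3
V_4→V_5: (2)(3) − (1)(5) = 1
V_5→V_1: (1)(-4) − (-6)(3) = 14
Σ = -19
Area = |Σ|/2 = 9.5.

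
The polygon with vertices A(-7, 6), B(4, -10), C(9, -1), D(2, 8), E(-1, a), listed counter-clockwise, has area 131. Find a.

Write out the shoelace sum; only the two edges meeting at E involve a:
2·Area = [(2·a − (-1)·8) + ((-1)·6 − (-7)·a)] + 206
       = 9·a + 208 = 262
⇒ a = 6.

6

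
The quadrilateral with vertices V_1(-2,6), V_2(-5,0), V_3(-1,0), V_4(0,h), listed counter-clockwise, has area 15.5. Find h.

Write out the shoelace sum; only the two edges meeting at V_4 involve h:
2·Area = [((-1)·h − 0·0) + (0·6 − (-2)·h)] + 30
       = 1·h + 30 = 31
⇒ h = 1.

1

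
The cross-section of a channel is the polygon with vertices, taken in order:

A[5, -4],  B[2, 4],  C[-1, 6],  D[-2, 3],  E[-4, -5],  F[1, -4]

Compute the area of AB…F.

Apply Gauss's area formula: 2A = Σ (x_i·y_{i+1} − x_{i+1}·y_i), indices taken mod 6.
Cross-terms: 28, 16, 9, 22, 21, 16  ⇒  Σ = 112
Area = |Σ|/2 = 56.

56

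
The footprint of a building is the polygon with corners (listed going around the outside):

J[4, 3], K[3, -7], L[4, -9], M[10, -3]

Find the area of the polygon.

42

Apply the surveyor's formula: 2A = Σ (x_i·y_{i+1} − x_{i+1}·y_i), indices taken mod 4.
Σ = (-37) + (1) + (78) + (42) = 84
Area = |Σ|/2 = 42.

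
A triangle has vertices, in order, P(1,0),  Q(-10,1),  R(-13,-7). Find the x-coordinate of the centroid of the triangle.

-22/3

Apply the surveyor's formula. First the cross-terms c_i = x_i·y_{i+1} − x_{i+1}·y_i:
  1, 83, 7  ⇒  2A = 91, A = 45.5.
Then Σ (x_i + x_{i+1})·c_i = -2002, so x̄ = -2002 / (6·45.5) = -22/3.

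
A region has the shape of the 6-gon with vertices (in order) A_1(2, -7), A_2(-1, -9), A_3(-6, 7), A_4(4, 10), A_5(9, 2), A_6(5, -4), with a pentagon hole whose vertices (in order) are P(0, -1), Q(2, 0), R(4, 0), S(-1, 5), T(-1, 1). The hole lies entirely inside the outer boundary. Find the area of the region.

Outer boundary:
Apply the shoelace formula: 2A = Σ (x_i·y_{i+1} − x_{i+1}·y_i), indices taken mod 6.
A_1→A_2: (2)(-9) − (-1)(-7) = -25
A_2→A_3: (-1)(7) − (-6)(-9) = -61
A_3→A_4: (-6)(10) − (4)(7) = -88
A_4→A_5: (4)(2) − (9)(10) = -82
A_5→A_6: (9)(-4) − (5)(2) = -46
A_6→A_1: (5)(-7) − (2)(-4) = -27
Σ = -329
Area = |Σ|/2 = 164.5.
Hole:
Apply the shoelace (surveyor's) formula: 2A = Σ (x_i·y_{i+1} − x_{i+1}·y_i), indices taken mod 5.
P→Q: (0)(0) − (2)(-1) = 2
Q→R: (2)(0) − (4)(0) = 0
R→S: (4)(5) − (-1)(0) = 20
S→T: (-1)(1) − (-1)(5) = 4
T→P: (-1)(-1) − (0)(1) = 1
Σ = 27
Area = |Σ|/2 = 13.5.
Net area = 164.5 − 13.5 = 151.

151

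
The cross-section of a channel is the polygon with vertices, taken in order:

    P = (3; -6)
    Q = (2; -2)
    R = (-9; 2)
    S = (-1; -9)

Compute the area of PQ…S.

54

Apply the surveyor's formula: 2A = Σ (x_i·y_{i+1} − x_{i+1}·y_i), indices taken mod 4.
Σ = (6) + (-14) + (83) + (33) = 108
Area = |Σ|/2 = 54.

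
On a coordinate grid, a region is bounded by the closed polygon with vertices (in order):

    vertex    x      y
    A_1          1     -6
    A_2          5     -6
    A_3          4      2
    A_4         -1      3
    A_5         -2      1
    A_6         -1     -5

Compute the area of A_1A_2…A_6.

Apply the shoelace formula: 2A = Σ (x_i·y_{i+1} − x_{i+1}·y_i), indices taken mod 6.
Cross-terms: 24, 34, 14, 5, 11, 11  ⇒  Σ = 99
Area = |Σ|/2 = 49.5.

49.5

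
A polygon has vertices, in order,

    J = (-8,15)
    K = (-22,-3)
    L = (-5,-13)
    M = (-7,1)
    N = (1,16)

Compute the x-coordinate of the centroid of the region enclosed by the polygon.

Apply the surveyor's formula. First the cross-terms c_i = x_i·y_{i+1} − x_{i+1}·y_i:
  354, 271, -96, -113, 143  ⇒  2A = 559, A = 279.5.
Then Σ (x_i + x_{i+1})·c_i = -17108, so x̄ = -17108 / (6·279.5) = -1316/129.

-1316/129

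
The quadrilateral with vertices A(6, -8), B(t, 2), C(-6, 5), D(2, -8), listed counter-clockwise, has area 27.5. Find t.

-3

The doubled signed area Σ (x_i y_{i+1} − x_{i+1} y_i) is linear in t.
With t=0 it equals 94; the coefficient of t is 13 (from the two edges through B).
So 13·t + 94 = 2·27.5 = 55 ⇒ t = -3.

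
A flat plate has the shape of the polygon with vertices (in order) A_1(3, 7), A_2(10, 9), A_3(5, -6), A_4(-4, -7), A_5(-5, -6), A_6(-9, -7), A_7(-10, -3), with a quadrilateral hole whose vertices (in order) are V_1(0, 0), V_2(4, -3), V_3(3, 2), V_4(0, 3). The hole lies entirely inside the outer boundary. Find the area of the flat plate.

157.5

Outer boundary:
Σ = (-43) + (-105) + (-59) + (-11) + (-19) + (-43) + (-61) = -341
Area = |Σ|/2 = 170.5.
Hole:
Apply the shoelace (surveyor's) formula: 2A = Σ (x_i·y_{i+1} − x_{i+1}·y_i), indices taken mod 4.
Cross-terms: 0, 17, 9, 0  ⇒  Σ = 26
Area = |Σ|/2 = 13.
Net area = 170.5 − 13 = 157.5.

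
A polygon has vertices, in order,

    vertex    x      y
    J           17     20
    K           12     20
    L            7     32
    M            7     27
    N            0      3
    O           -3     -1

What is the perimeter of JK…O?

|JK| = √((-5)² + (0)²) = √25 = 5
|KL| = √((-5)² + (12)²) = √169 = 13
|LM| = √((0)² + (-5)²) = √25 = 5
|MN| = √((-7)² + (-24)²) = √625 = 25
|NO| = √((-3)² + (-4)²) = √25 = 5
|OJ| = √((20)² + (21)²) = √841 = 29
Perimeter = 5 + 13 + 5 + 25 + 5 + 29 = 82.

82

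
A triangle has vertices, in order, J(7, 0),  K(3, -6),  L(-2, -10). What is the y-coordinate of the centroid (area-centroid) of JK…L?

-16/3

Apply the surveyor's formula. First the cross-terms c_i = x_i·y_{i+1} − x_{i+1}·y_i:
  -42, -42, 70  ⇒  2A = -14, A = -7.
Then Σ (y_i + y_{i+1})·c_i = 224, so ȳ = 224 / (6·(-7)) = -16/3.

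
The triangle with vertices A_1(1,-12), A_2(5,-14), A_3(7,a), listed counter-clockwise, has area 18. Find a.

-6

The doubled signed area Σ (x_i y_{i+1} − x_{i+1} y_i) is linear in a.
With a=0 it equals 60; the coefficient of a is 4 (from the two edges through A_3).
So 4·a + 60 = 2·18 = 36 ⇒ a = -6.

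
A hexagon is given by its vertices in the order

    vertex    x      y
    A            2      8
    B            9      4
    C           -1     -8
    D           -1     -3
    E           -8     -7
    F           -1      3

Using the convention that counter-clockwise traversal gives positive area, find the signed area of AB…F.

Σ = (-64) + (-68) + (-5) + (-17) + (-31) + (-14) = -199
Signed area = Σ/2 = -99.5 (negative ⇒ clockwise traversal).

-99.5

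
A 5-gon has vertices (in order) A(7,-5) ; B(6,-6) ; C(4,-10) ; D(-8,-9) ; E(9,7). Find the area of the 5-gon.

116.5

Apply the surveyor's formula: 2A = Σ (x_i·y_{i+1} − x_{i+1}·y_i), indices taken mod 5.
A→B: (7)(-6) − (6)(-5) = -12
B→C: (6)(-10) − (4)(-6) = -36
C→D: (4)(-9) − (-8)(-10) = -116
D→E: (-8)(7) − (9)(-9) = 25
E→A: (9)(-5) − (7)(7) = -94
Σ = -233
Area = |Σ|/2 = 116.5.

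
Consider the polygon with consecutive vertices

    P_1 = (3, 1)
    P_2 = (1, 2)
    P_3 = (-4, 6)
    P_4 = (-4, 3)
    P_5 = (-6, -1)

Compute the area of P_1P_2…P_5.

25

Apply Gauss's area formula: 2A = Σ (x_i·y_{i+1} − x_{i+1}·y_i), indices taken mod 5.
Σ = (5) + (14) + (12) + (22) + (-3) = 50
Area = |Σ|/2 = 25.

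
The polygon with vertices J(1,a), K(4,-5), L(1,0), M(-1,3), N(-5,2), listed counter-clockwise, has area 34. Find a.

-6

Write out the shoelace sum; only the two edges meeting at J involve a:
2·Area = [((-5)·a − 1·2) + (1·(-5) − 4·a)] + 21
       = -9·a + 14 = 68
⇒ a = -6.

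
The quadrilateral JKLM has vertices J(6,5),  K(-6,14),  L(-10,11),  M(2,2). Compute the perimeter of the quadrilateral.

40

|JK| = √((-12)² + (9)²) = √225 = 15
|KL| = √((-4)² + (-3)²) = √25 = 5
|LM| = √((12)² + (-9)²) = √225 = 15
|MJ| = √((4)² + (3)²) = √25 = 5
Perimeter = 15 + 5 + 15 + 5 = 40.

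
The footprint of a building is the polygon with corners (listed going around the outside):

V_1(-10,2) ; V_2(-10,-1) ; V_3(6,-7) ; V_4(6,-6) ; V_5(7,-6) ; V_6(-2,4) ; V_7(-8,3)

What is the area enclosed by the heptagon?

Apply the surveyor's formula: 2A = Σ (x_i·y_{i+1} − x_{i+1}·y_i), indices taken mod 7.
Σ = (30) + (76) + (6) + (6) + (16) + (26) + (14) = 174
Area = |Σ|/2 = 87.

87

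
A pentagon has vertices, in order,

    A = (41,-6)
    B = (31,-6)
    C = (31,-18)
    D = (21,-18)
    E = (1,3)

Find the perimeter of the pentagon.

102

|AB| = √((-10)² + (0)²) = √100 = 10
|BC| = √((0)² + (-12)²) = √144 = 12
|CD| = √((-10)² + (0)²) = √100 = 10
|DE| = √((-20)² + (21)²) = √841 = 29
|EA| = √((40)² + (-9)²) = √1681 = 41
Perimeter = 10 + 12 + 10 + 29 + 41 = 102.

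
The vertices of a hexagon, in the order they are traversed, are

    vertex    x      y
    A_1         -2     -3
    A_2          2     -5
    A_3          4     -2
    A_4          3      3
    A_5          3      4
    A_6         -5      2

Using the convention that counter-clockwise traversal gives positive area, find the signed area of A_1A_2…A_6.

Apply the shoelace (surveyor's) formula: 2A = Σ (x_i·y_{i+1} − x_{i+1}·y_i), indices taken mod 6.
A_1→A_2: (-2)(-5) − (2)(-3) = 16
A_2→A_3: (2)(-2) − (4)(-5) = 16
A_3→A_4: (4)(3) − (3)(-2) = 18
A_4→A_5: (3)(4) − (3)(3) = 3
A_5→A_6: (3)(2) − (-5)(4) = 26
A_6→A_1: (-5)(-3) − (-2)(2) = 19
Σ = 98
Signed area = Σ/2 = 49 (positive ⇒ counter-clockwise traversal).

49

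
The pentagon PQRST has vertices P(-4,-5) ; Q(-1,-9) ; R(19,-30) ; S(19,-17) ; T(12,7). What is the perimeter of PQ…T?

92

|PQ| = √((3)² + (-4)²) = √25 = 5
|QR| = √((20)² + (-21)²) = √841 = 29
|RS| = √((0)² + (13)²) = √169 = 13
|ST| = √((-7)² + (24)²) = √625 = 25
|TP| = √((-16)² + (-12)²) = √400 = 20
Perimeter = 5 + 29 + 13 + 25 + 20 = 92.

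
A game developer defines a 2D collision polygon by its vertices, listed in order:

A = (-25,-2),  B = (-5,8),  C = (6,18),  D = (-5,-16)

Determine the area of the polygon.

Apply the surveyor's formula: 2A = Σ (x_i·y_{i+1} − x_{i+1}·y_i), indices taken mod 4.
A→B: (-25)(8) − (-5)(-2) = -210
B→C: (-5)(18) − (6)(8) = -138
C→D: (6)(-16) − (-5)(18) = -6
D→A: (-5)(-2) − (-25)(-16) = -390
Σ = -744
Area = |Σ|/2 = 372.

372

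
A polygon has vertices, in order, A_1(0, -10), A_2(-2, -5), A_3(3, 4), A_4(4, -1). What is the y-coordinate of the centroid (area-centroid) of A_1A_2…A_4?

-169/54

Apply the shoelace (surveyor's) formula. First the cross-terms c_i = x_i·y_{i+1} − x_{i+1}·y_i:
  -20, 7, -19, -40  ⇒  2A = -72, A = -36.
Then Σ (y_i + y_{i+1})·c_i = 676, so ȳ = 676 / (6·(-36)) = -169/54.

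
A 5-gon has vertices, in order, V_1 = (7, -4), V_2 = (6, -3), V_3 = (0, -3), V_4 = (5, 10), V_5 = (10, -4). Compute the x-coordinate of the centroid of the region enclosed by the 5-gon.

Apply the surveyor's formula. First the cross-terms c_i = x_i·y_{i+1} − x_{i+1}·y_i:
  3, -18, 15, -120, -12  ⇒  2A = -132, A = -66.
Then Σ (x_i + x_{i+1})·c_i = -1998, so x̄ = -1998 / (6·(-66)) = 111/22.

111/22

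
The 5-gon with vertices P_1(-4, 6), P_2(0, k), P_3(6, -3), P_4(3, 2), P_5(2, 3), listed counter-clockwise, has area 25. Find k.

Write out the shoelace sum; only the two edges meeting at P_2 involve k:
2·Area = [((-4)·k − 0·6) + (0·(-3) − 6·k)] + 50
       = -10·k + 50 = 50
⇒ k = 0.

0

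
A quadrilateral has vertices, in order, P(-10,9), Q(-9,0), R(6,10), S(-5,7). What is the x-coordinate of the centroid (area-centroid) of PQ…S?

-388/81

Apply Gauss's area formula. First the cross-terms c_i = x_i·y_{i+1} − x_{i+1}·y_i:
  81, -90, 92, 25  ⇒  2A = 108, A = 54.
Then Σ (x_i + x_{i+1})·c_i = -1552, so x̄ = -1552 / (6·54) = -388/81.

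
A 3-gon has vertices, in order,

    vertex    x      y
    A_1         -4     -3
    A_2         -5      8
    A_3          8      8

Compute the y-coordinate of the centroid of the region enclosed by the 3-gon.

Apply Gauss's area formula. First the cross-terms c_i = x_i·y_{i+1} − x_{i+1}·y_i:
  -47, -104, 8  ⇒  2A = -143, A = -71.5.
Then Σ (y_i + y_{i+1})·c_i = -1859, so ȳ = -1859 / (6·(-71.5)) = 13/3.

13/3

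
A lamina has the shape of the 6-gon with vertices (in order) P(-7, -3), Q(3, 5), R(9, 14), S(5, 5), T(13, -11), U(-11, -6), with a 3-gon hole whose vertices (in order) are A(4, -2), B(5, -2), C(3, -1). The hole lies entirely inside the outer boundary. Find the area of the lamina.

Outer boundary:
Apply the shoelace (surveyor's) formula: 2A = Σ (x_i·y_{i+1} − x_{i+1}·y_i), indices taken mod 6.
Σ = (-26) + (-3) + (-25) + (-120) + (-199) + (-9) = -382
Area = |Σ|/2 = 191.
Hole:
A→B: (4)(-2) − (5)(-2) = 2
B→C: (5)(-1) − (3)(-2) = 1
C→A: (3)(-2) − (4)(-1) = -2
Σ = 1
Area = |Σ|/2 = 0.5.
Net area = 191 − 0.5 = 190.5.

190.5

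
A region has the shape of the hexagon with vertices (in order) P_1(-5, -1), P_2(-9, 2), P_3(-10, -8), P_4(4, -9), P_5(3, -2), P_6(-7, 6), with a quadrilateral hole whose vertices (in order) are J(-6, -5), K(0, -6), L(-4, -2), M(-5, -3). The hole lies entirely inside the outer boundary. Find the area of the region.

Outer boundary:
Apply the shoelace (surveyor's) formula: 2A = Σ (x_i·y_{i+1} − x_{i+1}·y_i), indices taken mod 6.
Σ = (-19) + (92) + (122) + (19) + (4) + (37) = 255
Area = |Σ|/2 = 127.5.
Hole:
Apply the shoelace (surveyor's) formula: 2A = Σ (x_i·y_{i+1} − x_{i+1}·y_i), indices taken mod 4.
Σ = (36) + (-24) + (2) + (7) = 21
Area = |Σ|/2 = 10.5.
Net area = 127.5 − 10.5 = 117.

117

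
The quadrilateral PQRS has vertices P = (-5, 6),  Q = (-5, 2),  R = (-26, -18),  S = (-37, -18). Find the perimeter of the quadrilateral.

84

|PQ| = √((0)² + (-4)²) = √16 = 4
|QR| = √((-21)² + (-20)²) = √841 = 29
|RS| = √((-11)² + (0)²) = √121 = 11
|SP| = √((32)² + (24)²) = √1600 = 40
Perimeter = 4 + 29 + 11 + 40 = 84.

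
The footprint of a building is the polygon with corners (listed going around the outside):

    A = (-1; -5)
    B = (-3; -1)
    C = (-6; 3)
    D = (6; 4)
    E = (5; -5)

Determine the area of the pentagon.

Σ = (-14) + (-15) + (-42) + (-50) + (-30) = -151
Area = |Σ|/2 = 75.5.

75.5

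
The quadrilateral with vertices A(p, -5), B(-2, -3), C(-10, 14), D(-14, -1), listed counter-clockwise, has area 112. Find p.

The doubled signed area Σ (x_i y_{i+1} − x_{i+1} y_i) is linear in p.
With p=0 it equals 208; the coefficient of p is -2 (from the two edges through A).
So -2·p + 208 = 2·112 = 224 ⇒ p = -8.

-8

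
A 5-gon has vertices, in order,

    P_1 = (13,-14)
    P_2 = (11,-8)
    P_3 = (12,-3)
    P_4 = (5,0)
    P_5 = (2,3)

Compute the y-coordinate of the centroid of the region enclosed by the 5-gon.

Apply the surveyor's formula. First the cross-terms c_i = x_i·y_{i+1} − x_{i+1}·y_i:
  50, 63, 15, 15, -67  ⇒  2A = 76, A = 38.
Then Σ (y_i + y_{i+1})·c_i = -1056, so ȳ = -1056 / (6·38) = -88/19.

-88/19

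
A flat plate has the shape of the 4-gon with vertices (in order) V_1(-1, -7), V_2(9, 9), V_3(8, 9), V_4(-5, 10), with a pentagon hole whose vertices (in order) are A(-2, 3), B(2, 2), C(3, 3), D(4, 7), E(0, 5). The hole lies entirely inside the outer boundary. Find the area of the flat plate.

Outer boundary:
Apply Gauss's area formula: 2A = Σ (x_i·y_{i+1} − x_{i+1}·y_i), indices taken mod 4.
V_1→V_2: (-1)(9) − (9)(-7) = 54
V_2→V_3: (9)(9) − (8)(9) = 9
V_3→V_4: (8)(10) − (-5)(9) = 125
V_4→V_1: (-5)(-7) − (-1)(10) = 45
Σ = 233
Area = |Σ|/2 = 116.5.
Hole:
Apply the surveyor's formula: 2A = Σ (x_i·y_{i+1} − x_{i+1}·y_i), indices taken mod 5.
Cross-terms: -10, 0, 9, 20, 10  ⇒  Σ = 29
Area = |Σ|/2 = 14.5.
Net area = 116.5 − 14.5 = 102.

102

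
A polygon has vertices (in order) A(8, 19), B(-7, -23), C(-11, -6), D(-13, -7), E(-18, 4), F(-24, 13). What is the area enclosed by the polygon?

569.5

Σ = (-51) + (-211) + (-1) + (-178) + (-138) + (-560) = -1139
Area = |Σ|/2 = 569.5.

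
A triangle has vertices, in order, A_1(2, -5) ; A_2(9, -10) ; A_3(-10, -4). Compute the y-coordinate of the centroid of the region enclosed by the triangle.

Apply Gauss's area formula. First the cross-terms c_i = x_i·y_{i+1} − x_{i+1}·y_i:
  25, -136, 58  ⇒  2A = -53, A = -26.5.
Then Σ (y_i + y_{i+1})·c_i = 1007, so ȳ = 1007 / (6·(-26.5)) = -19/3.

-19/3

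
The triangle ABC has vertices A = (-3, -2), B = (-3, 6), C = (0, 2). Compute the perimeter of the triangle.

|AB| = √((0)² + (8)²) = √64 = 8
|BC| = √((3)² + (-4)²) = √25 = 5
|CA| = √((-3)² + (-4)²) = √25 = 5
Perimeter = 8 + 5 + 5 = 18.

18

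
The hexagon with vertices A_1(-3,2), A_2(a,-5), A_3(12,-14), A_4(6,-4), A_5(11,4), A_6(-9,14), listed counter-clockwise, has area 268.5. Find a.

-9

The doubled signed area Σ (x_i y_{i+1} − x_{i+1} y_i) is linear in a.
With a=0 it equals 393; the coefficient of a is -16 (from the two edges through A_2).
So -16·a + 393 = 2·268.5 = 537 ⇒ a = -9.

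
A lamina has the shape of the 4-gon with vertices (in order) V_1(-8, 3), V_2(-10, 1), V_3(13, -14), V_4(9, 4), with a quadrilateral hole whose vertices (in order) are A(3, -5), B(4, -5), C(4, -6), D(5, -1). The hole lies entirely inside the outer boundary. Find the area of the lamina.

Outer boundary:
V_1→V_2: (-8)(1) − (-10)(3) = 22
V_2→V_3: (-10)(-14) − (13)(1) = 127
V_3→V_4: (13)(4) − (9)(-14) = 178
V_4→V_1: (9)(3) − (-8)(4) = 59
Σ = 386
Area = |Σ|/2 = 193.
Hole:
Apply the shoelace formula: 2A = Σ (x_i·y_{i+1} − x_{i+1}·y_i), indices taken mod 4.
Σ = (5) + (-4) + (26) + (-22) = 5
Area = |Σ|/2 = 2.5.
Net area = 193 − 2.5 = 190.5.

190.5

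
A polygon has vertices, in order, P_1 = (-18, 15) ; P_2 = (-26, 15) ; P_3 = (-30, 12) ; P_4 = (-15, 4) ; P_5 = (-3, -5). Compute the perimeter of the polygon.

|P_1P_2| = √((-8)² + (0)²) = √64 = 8
|P_2P_3| = √((-4)² + (-3)²) = √25 = 5
|P_3P_4| = √((15)² + (-8)²) = √289 = 17
|P_4P_5| = √((12)² + (-9)²) = √225 = 15
|P_5P_1| = √((-15)² + (20)²) = √625 = 25
Perimeter = 8 + 5 + 17 + 15 + 25 = 70.

70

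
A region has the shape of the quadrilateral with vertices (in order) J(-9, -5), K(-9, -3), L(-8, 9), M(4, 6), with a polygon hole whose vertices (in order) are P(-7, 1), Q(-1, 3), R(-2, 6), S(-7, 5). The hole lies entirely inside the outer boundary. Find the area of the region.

66.5

Outer boundary:
Σ = (-18) + (-105) + (-84) + (34) = -173
Area = |Σ|/2 = 86.5.
Hole:
Apply Gauss's area formula: 2A = Σ (x_i·y_{i+1} − x_{i+1}·y_i), indices taken mod 4.
Σ = (-20) + (0) + (32) + (28) = 40
Area = |Σ|/2 = 20.
Net area = 86.5 − 20 = 66.5.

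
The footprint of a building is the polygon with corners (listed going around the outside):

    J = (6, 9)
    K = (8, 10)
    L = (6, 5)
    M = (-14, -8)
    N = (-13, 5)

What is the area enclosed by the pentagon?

Apply Gauss's area formula: 2A = Σ (x_i·y_{i+1} − x_{i+1}·y_i), indices taken mod 5.
Σ = (-12) + (-20) + (22) + (-174) + (-147) = -331
Area = |Σ|/2 = 165.5.

165.5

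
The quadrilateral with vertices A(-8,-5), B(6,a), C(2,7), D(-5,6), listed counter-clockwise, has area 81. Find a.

3

Write out the shoelace sum; only the two edges meeting at B involve a:
2·Area = [((-8)·a − 6·(-5)) + (6·7 − 2·a)] + 120
       = -10·a + 192 = 162
⇒ a = 3.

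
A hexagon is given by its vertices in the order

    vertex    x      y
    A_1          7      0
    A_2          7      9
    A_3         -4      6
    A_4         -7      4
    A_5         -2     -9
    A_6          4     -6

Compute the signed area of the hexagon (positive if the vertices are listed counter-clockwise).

A_1→A_2: (7)(9) − (7)(0) = 63
A_2→A_3: (7)(6) − (-4)(9) = 78
A_3→A_4: (-4)(4) − (-7)(6) = 26
A_4→A_5: (-7)(-9) − (-2)(4) = 71
A_5→A_6: (-2)(-6) − (4)(-9) = 48
A_6→A_1: (4)(0) − (7)(-6) = 42
Σ = 328
Signed area = Σ/2 = 164 (positive ⇒ counter-clockwise traversal).

164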